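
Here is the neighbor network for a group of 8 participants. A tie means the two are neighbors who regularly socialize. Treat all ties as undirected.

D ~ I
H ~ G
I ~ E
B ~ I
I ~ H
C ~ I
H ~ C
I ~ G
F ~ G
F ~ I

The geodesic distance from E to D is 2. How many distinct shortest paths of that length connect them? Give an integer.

The shortest distance is 2, and the only length-2 path is E–I–D. So there is exactly 1 shortest path.

1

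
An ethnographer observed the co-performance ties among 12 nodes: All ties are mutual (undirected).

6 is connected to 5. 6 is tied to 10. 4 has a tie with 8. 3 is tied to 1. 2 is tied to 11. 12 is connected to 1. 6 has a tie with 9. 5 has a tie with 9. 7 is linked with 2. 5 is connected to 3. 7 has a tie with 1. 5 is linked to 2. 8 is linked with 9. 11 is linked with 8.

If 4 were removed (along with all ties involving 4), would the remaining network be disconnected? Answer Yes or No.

No

Even without 4, every remaining node can still reach every other (the residual graph is connected), so 4 is not a cut vertex.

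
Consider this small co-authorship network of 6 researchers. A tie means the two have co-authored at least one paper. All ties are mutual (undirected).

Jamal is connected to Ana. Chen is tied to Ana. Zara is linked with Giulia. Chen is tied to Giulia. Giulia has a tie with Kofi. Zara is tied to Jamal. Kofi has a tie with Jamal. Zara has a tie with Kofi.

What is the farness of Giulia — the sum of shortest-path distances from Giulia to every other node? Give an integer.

7

Distances from Giulia: Ana:2, Chen:1, Jamal:2, Kofi:1, Zara:1.
Sum = 2 + 1 + 2 + 1 + 1 = 7.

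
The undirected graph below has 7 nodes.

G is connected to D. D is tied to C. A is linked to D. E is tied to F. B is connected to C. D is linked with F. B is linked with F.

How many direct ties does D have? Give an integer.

D is directly tied to A, C, F, and G. That is 4 neighbors, so the degree of D is 4.

4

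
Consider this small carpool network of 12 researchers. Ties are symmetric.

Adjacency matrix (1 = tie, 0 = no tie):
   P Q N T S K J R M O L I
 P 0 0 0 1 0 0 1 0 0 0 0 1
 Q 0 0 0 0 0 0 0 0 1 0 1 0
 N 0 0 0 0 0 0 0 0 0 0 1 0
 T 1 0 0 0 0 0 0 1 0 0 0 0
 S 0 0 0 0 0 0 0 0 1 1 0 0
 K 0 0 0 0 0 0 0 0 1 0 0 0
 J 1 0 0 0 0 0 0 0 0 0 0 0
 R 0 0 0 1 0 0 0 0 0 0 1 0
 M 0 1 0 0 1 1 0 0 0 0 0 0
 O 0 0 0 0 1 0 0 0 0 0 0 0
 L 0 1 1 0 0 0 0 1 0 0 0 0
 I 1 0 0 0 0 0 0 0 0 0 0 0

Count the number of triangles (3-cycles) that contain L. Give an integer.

L's neighbors are N, Q, and R, but none of them are tied to each other, so no triangle contains L.

0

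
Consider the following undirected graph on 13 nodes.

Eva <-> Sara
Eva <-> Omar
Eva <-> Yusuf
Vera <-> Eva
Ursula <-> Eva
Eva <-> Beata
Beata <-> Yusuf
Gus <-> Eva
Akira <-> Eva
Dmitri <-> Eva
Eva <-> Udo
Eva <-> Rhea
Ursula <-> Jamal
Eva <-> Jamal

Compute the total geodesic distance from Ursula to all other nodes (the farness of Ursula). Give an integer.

22

Distances from Ursula: Akira:2, Beata:2, Dmitri:2, Eva:1, Gus:2, Jamal:1, Omar:2, Rhea:2, Sara:2, Udo:2, Vera:2, Yusuf:2.
Sum = 2 + 2 + 2 + 1 + 2 + 1 + 2 + 2 + 2 + 2 + 2 + 2 = 22.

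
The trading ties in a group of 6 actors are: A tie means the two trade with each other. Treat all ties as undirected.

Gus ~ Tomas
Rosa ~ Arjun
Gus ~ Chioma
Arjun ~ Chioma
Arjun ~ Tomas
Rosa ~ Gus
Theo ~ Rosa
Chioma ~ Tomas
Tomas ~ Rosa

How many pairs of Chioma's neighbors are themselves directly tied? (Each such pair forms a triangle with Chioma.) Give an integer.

Chioma's neighbors: Arjun, Gus, and Tomas.
Neighbor pairs that are themselves tied: Chioma–Arjun–Tomas; Chioma–Gus–Tomas. Each forms one triangle with Chioma, for 2 in total.

2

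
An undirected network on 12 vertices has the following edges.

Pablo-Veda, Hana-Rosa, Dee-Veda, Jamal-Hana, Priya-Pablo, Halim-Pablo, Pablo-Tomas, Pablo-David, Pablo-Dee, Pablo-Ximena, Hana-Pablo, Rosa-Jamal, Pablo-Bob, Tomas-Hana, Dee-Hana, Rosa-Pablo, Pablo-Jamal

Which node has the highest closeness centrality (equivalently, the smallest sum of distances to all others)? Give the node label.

Pablo

Farness (sum of distances to all others) for each node — Bob:21, David:21, Dee:19, Halim:21, Hana:17, Jamal:19, Pablo:11, Priya:21, Rosa:19, Tomas:20, Veda:20, Ximena:21.
The smallest farness is 11, for Pablo, so Pablo has the highest closeness.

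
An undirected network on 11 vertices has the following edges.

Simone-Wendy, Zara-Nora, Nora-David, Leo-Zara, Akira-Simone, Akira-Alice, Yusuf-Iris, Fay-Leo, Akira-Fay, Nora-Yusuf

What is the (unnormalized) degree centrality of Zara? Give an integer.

2

Zara is directly tied to Leo and Nora. That is 2 neighbors, so the degree of Zara is 2.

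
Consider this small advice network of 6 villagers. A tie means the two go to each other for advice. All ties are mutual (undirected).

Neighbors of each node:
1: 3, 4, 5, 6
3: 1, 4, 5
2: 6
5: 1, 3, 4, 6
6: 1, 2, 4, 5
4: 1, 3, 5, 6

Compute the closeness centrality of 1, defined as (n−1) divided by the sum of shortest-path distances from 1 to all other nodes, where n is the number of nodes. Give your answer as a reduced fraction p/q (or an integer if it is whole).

Distances from 1: 2:2, 3:1, 4:1, 5:1, 6:1. Sum = 6.
n = 6, so closeness = 5/6.

5/6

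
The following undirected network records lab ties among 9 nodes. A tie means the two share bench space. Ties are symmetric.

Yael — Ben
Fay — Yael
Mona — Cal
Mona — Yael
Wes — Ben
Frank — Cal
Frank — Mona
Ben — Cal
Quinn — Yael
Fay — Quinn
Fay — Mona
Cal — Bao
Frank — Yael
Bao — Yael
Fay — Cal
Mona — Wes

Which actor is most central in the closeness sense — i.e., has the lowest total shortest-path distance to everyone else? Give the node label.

Yael

Farness (sum of distances to all others) for each node — Bao:15, Ben:13, Cal:11, Fay:12, Frank:13, Mona:11, Quinn:15, Wes:16, Yael:10.
The smallest farness is 10, for Yael, so Yael has the highest closeness.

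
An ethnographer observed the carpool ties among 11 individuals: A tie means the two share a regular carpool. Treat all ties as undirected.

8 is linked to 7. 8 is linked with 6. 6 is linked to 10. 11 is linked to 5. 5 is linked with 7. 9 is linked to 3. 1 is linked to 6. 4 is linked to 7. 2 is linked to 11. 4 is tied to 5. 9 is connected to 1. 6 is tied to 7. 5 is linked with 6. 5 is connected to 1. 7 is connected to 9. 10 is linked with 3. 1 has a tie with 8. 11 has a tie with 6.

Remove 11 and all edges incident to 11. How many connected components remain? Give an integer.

Without 11, the remaining ties split the others into: {1, 3, 4, 5, 6, 7, 8, 9, 10}; {2}.
That's 2 separate components.

2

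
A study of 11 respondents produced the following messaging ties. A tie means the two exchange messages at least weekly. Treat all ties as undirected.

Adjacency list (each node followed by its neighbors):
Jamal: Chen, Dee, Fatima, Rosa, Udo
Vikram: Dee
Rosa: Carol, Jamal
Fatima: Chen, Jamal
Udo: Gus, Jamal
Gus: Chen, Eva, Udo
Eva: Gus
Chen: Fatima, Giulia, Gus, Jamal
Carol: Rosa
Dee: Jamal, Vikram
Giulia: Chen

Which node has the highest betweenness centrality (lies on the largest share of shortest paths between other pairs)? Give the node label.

Unnormalized betweenness of each node: Carol:0, Chen:16, Dee:9, Eva:0, Fatima:0, Giulia:0, Gus:10, Jamal:30, Rosa:9, Udo:5, Vikram:0.
Jamal has the largest value, 30, making it the main broker — the node through which the most shortest paths run.

Jamal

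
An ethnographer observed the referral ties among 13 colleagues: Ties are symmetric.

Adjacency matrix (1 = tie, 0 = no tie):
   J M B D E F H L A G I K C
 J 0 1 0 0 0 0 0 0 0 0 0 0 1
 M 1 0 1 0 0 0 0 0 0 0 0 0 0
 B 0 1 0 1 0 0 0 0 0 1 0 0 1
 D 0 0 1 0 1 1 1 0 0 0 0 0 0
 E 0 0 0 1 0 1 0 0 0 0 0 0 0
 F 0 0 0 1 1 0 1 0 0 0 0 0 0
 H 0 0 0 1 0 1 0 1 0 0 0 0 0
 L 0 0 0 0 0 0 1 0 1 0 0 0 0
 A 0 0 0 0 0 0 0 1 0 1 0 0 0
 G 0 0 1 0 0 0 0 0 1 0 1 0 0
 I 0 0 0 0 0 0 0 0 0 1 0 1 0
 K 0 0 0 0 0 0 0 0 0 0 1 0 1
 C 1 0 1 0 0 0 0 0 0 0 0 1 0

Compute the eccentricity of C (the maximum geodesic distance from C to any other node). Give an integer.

4

Distances from C: A:3, B:1, D:2, E:3, F:3, G:2, H:3, I:2, J:1, K:1, L:4, M:2.
The largest is 4 (to L), so the eccentricity of C is 4.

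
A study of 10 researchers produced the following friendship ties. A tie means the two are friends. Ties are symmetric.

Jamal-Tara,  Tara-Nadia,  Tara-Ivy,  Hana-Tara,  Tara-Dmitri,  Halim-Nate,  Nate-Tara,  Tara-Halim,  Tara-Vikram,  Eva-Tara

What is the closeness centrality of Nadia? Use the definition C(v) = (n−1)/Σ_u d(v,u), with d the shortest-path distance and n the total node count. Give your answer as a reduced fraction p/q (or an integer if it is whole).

9/17

Distances from Nadia: Dmitri:2, Eva:2, Halim:2, Hana:2, Ivy:2, Jamal:2, Nate:2, Tara:1, Vikram:2. Sum = 17.
n = 10, so closeness = 9/17.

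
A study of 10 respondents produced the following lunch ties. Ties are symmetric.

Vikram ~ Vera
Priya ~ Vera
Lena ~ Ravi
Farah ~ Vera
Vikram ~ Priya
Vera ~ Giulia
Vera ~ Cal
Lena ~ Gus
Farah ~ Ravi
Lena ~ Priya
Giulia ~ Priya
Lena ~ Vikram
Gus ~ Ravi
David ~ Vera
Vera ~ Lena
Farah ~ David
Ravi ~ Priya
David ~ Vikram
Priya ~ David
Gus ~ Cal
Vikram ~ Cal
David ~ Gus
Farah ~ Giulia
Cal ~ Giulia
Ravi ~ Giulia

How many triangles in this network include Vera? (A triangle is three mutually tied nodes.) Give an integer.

Vera's neighbors: Cal, David, Farah, Giulia, Lena, Priya, and Vikram.
Neighbor pairs that are themselves tied: Vera–Cal–Giulia; Vera–Cal–Vikram; Vera–David–Farah; Vera–David–Priya; Vera–David–Vikram; Vera–Farah–Giulia; Vera–Giulia–Priya; Vera–Lena–Priya; Vera–Lena–Vikram; Vera–Priya–Vikram. Each forms one triangle with Vera, for 10 in total.

10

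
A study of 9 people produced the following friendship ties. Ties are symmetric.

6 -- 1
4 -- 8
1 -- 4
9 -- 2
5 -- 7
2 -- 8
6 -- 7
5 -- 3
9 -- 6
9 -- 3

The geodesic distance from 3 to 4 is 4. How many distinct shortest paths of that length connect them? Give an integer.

2

The shortest distance is 4. The length-4 paths are: 3–9–6–1–4; 3–9–2–8–4.
That gives 2 distinct shortest paths.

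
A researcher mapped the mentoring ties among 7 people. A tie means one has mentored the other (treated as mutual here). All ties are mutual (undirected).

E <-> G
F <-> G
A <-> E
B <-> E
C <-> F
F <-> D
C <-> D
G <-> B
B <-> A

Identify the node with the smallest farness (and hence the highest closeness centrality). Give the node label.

Farness (sum of distances to all others) for each node — A:15, B:11, C:14, D:14, E:11, F:10, G:9.
The smallest farness is 9, for G, so G has the highest closeness.

G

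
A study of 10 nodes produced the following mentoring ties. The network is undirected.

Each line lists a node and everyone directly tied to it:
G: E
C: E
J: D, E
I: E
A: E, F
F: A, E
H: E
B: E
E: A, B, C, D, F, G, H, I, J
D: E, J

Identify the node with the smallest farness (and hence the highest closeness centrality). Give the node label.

E

Farness (sum of distances to all others) for each node — A:16, B:17, C:17, D:16, E:9, F:16, G:17, H:17, I:17, J:16.
The smallest farness is 9, for E, so E has the highest closeness.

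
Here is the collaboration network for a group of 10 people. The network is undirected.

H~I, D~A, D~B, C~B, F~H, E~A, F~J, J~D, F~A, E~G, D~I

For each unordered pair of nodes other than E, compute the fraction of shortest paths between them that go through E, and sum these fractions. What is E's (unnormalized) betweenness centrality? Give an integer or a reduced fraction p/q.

Pairs whose geodesics pass through E — C–G: 1; J–G: 2/2; A–G: 1; B–G: 1; I–G: 1; F–G: 1; G–H: 1; G–D: 1.
All other pairs contribute 0.
Summing the contributions gives betweenness(E) = 8.

8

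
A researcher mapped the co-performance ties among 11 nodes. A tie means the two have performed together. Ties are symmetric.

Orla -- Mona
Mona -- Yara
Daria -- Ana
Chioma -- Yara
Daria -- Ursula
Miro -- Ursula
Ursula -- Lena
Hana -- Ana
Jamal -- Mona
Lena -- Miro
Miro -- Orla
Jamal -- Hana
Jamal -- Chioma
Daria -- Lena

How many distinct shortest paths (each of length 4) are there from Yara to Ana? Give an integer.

The shortest distance is 4. The length-4 paths are: Yara–Chioma–Jamal–Hana–Ana; Yara–Mona–Jamal–Hana–Ana.
That gives 2 distinct shortest paths.

2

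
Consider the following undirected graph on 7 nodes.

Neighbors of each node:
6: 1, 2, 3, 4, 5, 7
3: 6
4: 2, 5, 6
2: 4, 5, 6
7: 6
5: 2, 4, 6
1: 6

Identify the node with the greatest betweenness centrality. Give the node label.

Unnormalized betweenness of each node: 1:0, 2:0, 3:0, 4:0, 5:0, 6:12, 7:0.
6 has the largest value, 12, making it the main broker — the node through which the most shortest paths run.

6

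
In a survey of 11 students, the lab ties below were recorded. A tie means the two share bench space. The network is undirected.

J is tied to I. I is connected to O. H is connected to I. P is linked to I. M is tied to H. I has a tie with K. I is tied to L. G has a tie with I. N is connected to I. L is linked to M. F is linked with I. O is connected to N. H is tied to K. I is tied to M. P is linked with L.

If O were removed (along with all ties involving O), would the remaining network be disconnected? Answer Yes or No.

Even without O, every remaining node can still reach every other (the residual graph is connected), so O is not a cut vertex.

No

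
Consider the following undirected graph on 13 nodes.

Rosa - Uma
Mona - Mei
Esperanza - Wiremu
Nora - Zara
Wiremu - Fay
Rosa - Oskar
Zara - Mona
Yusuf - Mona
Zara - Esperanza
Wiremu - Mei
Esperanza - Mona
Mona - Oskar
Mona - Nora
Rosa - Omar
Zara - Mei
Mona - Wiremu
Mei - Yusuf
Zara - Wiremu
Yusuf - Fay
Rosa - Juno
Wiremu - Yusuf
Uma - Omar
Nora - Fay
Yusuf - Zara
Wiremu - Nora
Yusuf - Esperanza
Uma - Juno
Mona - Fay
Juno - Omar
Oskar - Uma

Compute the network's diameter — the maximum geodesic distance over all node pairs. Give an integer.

4

Eccentricity of each node (its greatest distance to any other): Esperanza:4, Fay:4, Juno:4, Mei:4, Mona:3, Nora:4, Omar:4, Oskar:2, Rosa:3, Uma:3, Wiremu:4, Yusuf:4, Zara:4.
The maximum eccentricity is 4, realized for instance by the pair Fay–Omar via Fay – Mona – Oskar – Rosa – Omar. So the diameter is 4.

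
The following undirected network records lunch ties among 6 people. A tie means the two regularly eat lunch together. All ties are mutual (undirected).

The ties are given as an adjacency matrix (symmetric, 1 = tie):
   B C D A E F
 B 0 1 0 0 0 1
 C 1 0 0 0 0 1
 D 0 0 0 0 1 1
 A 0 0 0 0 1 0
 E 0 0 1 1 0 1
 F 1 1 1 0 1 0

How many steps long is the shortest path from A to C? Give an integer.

3

One shortest route is A – E – F – C, which uses 3 edges, and at distance 2 from A we only reach {D, F}, which does not include C. So d(A,C) = 3.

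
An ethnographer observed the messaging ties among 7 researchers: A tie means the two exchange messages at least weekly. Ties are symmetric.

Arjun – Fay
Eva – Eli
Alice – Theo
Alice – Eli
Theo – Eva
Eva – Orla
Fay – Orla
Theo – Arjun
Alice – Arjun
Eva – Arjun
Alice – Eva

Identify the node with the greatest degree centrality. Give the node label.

Degrees — Alice:4, Arjun:4, Eli:2, Eva:5, Fay:2, Orla:2, Theo:3.
The maximum is 5, attained only by Eva.

Eva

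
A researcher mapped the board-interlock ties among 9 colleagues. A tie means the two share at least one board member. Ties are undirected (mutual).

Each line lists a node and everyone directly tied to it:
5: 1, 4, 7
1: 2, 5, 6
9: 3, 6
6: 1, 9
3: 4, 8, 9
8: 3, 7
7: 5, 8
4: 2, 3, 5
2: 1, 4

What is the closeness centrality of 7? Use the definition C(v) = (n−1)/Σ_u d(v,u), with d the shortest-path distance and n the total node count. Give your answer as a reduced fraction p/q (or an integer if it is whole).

Distances from 7: 1:2, 2:3, 3:2, 4:2, 5:1, 6:3, 8:1, 9:3. Sum = 17.
n = 9, so closeness = 8/17.

8/17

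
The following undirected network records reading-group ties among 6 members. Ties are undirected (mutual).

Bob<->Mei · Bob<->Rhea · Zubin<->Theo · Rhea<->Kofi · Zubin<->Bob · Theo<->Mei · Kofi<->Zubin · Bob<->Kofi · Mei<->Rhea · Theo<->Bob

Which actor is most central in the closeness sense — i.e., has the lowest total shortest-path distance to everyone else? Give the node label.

Bob

Farness (sum of distances to all others) for each node — Bob:5, Kofi:7, Mei:7, Rhea:7, Theo:7, Zubin:7.
The smallest farness is 5, for Bob, so Bob has the highest closeness.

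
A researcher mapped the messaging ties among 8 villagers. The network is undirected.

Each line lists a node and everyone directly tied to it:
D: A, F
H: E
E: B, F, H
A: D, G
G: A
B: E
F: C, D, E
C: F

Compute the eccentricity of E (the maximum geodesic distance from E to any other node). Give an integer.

4

Distances from E: A:3, B:1, C:2, D:2, F:1, G:4, H:1.
The largest is 4 (to G), so the eccentricity of E is 4.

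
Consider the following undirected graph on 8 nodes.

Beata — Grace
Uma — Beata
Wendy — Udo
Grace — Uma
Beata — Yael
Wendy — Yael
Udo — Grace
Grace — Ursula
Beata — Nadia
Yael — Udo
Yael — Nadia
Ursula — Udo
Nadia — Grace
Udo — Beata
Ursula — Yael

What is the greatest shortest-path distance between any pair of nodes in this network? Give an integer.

Eccentricity of each node (its greatest distance to any other): Beata:2, Grace:2, Nadia:2, Udo:2, Uma:3, Ursula:2, Wendy:3, Yael:2.
The maximum eccentricity is 3, realized for instance by the pair Wendy–Uma via Wendy – Udo – Beata – Uma. So the diameter is 3.

3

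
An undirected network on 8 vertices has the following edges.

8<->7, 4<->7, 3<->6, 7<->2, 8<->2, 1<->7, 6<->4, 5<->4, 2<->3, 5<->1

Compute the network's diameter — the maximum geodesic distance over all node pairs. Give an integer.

Eccentricity of each node (its greatest distance to any other): 1:3, 2:3, 3:3, 4:2, 5:3, 6:3, 7:2, 8:3.
The maximum eccentricity is 3, realized for instance by the pair 5–8 via 5 – 4 – 7 – 8. So the diameter is 3.

3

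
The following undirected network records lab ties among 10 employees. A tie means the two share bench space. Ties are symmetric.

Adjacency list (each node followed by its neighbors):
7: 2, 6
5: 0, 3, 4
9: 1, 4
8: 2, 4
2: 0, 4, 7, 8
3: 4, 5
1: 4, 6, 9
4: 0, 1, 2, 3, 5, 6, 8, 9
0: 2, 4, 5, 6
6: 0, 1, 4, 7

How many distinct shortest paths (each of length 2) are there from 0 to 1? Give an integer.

2

The shortest distance is 2. The length-2 paths are: 0–6–1; 0–4–1.
That gives 2 distinct shortest paths.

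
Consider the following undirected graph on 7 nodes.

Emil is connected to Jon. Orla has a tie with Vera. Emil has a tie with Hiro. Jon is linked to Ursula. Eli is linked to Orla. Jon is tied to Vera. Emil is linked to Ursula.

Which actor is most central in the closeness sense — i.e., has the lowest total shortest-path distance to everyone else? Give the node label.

Farness (sum of distances to all others) for each node — Eli:19, Emil:12, Hiro:17, Jon:10, Orla:14, Ursula:13, Vera:11.
The smallest farness is 10, for Jon, so Jon has the highest closeness.

Jon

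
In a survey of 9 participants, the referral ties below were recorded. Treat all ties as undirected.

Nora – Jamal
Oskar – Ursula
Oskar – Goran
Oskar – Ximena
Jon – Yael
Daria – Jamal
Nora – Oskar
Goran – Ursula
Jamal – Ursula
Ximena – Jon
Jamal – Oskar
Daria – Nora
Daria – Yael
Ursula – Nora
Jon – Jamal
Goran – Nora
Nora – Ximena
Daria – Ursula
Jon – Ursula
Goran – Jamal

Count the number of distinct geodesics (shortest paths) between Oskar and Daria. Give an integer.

3

The shortest distance is 2. The length-2 paths are: Oskar–Jamal–Daria; Oskar–Nora–Daria; Oskar–Ursula–Daria.
That gives 3 distinct shortest paths.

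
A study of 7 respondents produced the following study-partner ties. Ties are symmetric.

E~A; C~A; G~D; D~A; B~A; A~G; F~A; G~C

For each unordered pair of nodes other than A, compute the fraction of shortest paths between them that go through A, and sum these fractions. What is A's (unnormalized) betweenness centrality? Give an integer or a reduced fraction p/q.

25/2

Pairs whose geodesics pass through A — B–C: 1; B–F: 1; B–G: 1; B–E: 1; B–D: 1; C–F: 1; C–E: 1; C–D: 1/2; F–G: 1; F–E: 1; F–D: 1; G–E: 1; E–D: 1.
All other pairs contribute 0.
Summing the contributions gives betweenness(A) = 25/2.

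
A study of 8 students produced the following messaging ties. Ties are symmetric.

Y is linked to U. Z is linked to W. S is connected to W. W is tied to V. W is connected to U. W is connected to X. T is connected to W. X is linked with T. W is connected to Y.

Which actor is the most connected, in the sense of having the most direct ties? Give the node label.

W

Degrees — S:1, T:2, U:2, V:1, W:7, X:2, Y:2, Z:1.
The maximum is 7, attained only by W.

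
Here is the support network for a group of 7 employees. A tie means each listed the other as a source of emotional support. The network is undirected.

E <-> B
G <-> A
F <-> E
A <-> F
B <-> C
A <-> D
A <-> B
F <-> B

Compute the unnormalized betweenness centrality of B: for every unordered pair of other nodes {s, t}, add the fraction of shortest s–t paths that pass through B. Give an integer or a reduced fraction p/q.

13/2

Pairs whose geodesics pass through B — G–C: 1; G–E: 1/2; C–A: 1; C–F: 1; C–D: 1; C–E: 1; A–E: 1/2; D–E: 1/2.
All other pairs contribute 0.
Summing the contributions gives betweenness(B) = 13/2.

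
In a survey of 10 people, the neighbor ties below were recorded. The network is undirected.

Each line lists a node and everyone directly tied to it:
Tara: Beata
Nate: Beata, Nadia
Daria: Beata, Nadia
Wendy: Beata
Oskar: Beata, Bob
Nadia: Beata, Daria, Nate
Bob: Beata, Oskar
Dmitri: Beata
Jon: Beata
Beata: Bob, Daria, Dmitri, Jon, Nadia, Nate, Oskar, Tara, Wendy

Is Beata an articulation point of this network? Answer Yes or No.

Removing Beata leaves {Dmitri} with no path to {Tara}, so the network splits into 6 components. Beata is a cut vertex.

Yes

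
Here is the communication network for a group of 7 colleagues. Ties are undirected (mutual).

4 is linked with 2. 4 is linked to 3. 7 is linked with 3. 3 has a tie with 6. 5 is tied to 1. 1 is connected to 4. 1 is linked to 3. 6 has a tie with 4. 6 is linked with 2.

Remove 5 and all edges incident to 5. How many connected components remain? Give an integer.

5's neighbors (1) remain reachable from one another through other ties, so the rest of the network stays in one piece.

1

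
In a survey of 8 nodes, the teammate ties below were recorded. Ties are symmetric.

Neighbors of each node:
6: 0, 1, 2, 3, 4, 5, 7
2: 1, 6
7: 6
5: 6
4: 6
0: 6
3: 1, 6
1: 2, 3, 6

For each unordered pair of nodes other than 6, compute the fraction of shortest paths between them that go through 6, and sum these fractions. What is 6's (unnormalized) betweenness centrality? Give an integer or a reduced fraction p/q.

37/2

Pairs whose geodesics pass through 6 — 3–5: 1; 3–4: 1; 3–7: 1; 3–2: 1/2; 3–0: 1; 1–5: 1; 1–4: 1; 1–7: 1; 1–0: 1; 5–4: 1; 5–7: 1; 5–2: 1; 5–0: 1; 4–7: 1 … (+5 more pairs).
All other pairs contribute 0.
Summing the contributions gives betweenness(6) = 37/2.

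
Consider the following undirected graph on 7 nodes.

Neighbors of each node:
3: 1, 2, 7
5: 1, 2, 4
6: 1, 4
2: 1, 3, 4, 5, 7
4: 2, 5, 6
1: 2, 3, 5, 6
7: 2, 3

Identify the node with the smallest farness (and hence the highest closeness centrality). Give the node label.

Farness (sum of distances to all others) for each node — 1:8, 2:7, 3:9, 4:9, 5:9, 6:11, 7:11.
The smallest farness is 7, for 2, so 2 has the highest closeness.

2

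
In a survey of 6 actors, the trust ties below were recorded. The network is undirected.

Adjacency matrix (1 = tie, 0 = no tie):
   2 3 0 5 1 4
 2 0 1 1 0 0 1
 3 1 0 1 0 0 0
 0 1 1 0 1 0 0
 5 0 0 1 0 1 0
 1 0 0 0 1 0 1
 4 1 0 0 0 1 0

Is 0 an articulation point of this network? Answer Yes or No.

No

Even without 0, every remaining node can still reach every other (the residual graph is connected), so 0 is not a cut vertex.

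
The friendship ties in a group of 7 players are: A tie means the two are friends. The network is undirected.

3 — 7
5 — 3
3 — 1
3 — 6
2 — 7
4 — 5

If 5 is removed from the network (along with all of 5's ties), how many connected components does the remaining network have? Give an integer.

Without 5, the remaining ties split the others into: {4}; {1, 2, 3, 6, 7}.
That's 2 separate components.

2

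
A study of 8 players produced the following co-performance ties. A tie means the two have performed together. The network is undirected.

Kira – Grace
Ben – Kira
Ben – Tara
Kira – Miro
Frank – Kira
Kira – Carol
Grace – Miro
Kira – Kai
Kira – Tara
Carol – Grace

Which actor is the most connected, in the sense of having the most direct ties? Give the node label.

Kira

Degrees — Ben:2, Carol:2, Frank:1, Grace:3, Kai:1, Kira:7, Miro:2, Tara:2.
The maximum is 7, attained only by Kira.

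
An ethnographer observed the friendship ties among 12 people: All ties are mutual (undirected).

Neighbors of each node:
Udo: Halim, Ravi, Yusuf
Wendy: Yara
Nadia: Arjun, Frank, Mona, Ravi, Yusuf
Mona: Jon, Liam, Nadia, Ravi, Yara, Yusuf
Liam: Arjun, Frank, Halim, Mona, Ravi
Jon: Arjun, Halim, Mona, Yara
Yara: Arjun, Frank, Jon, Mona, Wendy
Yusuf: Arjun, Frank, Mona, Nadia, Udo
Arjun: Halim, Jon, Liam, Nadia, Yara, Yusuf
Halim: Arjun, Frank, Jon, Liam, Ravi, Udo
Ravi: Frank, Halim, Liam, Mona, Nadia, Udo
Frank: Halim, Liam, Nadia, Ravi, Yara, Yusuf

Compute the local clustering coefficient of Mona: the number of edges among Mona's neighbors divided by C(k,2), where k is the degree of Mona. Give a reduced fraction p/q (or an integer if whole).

4/15

Mona's neighbors: Jon, Liam, Nadia, Ravi, Yara, and Yusuf (k = 6).
Possible neighbor pairs: C(6,2) = 15. Edges among them: Jon–Yara, Liam–Ravi, Nadia–Ravi, Nadia–Yusuf → e = 4.
Clustering(Mona) = 4/15.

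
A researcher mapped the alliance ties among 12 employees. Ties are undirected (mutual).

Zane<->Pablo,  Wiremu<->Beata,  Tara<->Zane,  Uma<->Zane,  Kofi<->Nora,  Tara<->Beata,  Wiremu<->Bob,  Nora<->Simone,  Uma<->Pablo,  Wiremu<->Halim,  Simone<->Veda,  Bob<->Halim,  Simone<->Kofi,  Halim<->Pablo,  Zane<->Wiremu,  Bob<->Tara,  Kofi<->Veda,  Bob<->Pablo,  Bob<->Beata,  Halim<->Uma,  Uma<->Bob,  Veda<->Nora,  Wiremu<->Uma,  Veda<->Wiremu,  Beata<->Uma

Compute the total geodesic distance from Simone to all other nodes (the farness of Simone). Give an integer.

28

Distances from Simone: Beata:3, Bob:3, Halim:3, Kofi:1, Nora:1, Pablo:4, Tara:4, Uma:3, Veda:1, Wiremu:2, Zane:3.
Sum = 3 + 3 + 3 + 1 + 1 + 4 + 4 + 3 + 1 + 2 + 3 = 28.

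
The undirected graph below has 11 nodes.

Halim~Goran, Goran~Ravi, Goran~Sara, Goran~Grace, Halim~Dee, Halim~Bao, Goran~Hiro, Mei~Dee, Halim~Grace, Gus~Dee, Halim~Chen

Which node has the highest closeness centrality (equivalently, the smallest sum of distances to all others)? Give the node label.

Halim

Farness (sum of distances to all others) for each node — Bao:24, Chen:24, Dee:20, Goran:17, Grace:20, Gus:29, Halim:15, Hiro:26, Mei:29, Ravi:26, Sara:26.
The smallest farness is 15, for Halim, so Halim has the highest closeness.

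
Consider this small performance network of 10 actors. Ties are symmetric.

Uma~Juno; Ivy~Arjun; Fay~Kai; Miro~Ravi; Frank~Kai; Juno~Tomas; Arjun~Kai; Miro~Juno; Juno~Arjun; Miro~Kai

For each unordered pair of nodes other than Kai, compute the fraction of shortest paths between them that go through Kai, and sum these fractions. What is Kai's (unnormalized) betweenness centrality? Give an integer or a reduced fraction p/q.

Pairs whose geodesics pass through Kai — Frank–Fay: 1; Frank–Tomas: 2/2; Frank–Ravi: 1; Frank–Miro: 1; Frank–Juno: 2/2; Frank–Ivy: 1; Frank–Arjun: 1; Frank–Uma: 2/2; Fay–Tomas: 2/2; Fay–Ravi: 1; Fay–Miro: 1; Fay–Juno: 2/2; Fay–Ivy: 1; Fay–Arjun: 1 … (+5 more pairs).
All other pairs contribute 0.
Summing the contributions gives betweenness(Kai) = 17.

17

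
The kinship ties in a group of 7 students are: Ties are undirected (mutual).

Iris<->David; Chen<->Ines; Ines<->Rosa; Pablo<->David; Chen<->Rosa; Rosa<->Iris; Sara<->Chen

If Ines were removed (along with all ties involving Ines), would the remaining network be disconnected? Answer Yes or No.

Even without Ines, every remaining node can still reach every other (the residual graph is connected), so Ines is not a cut vertex.

No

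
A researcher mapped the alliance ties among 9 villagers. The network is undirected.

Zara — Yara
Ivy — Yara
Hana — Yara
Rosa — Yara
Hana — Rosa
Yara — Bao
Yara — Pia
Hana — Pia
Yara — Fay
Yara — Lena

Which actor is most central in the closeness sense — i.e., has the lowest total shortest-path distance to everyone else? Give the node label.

Farness (sum of distances to all others) for each node — Bao:15, Fay:15, Hana:13, Ivy:15, Lena:15, Pia:14, Rosa:14, Yara:8, Zara:15.
The smallest farness is 8, for Yara, so Yara has the highest closeness.

Yara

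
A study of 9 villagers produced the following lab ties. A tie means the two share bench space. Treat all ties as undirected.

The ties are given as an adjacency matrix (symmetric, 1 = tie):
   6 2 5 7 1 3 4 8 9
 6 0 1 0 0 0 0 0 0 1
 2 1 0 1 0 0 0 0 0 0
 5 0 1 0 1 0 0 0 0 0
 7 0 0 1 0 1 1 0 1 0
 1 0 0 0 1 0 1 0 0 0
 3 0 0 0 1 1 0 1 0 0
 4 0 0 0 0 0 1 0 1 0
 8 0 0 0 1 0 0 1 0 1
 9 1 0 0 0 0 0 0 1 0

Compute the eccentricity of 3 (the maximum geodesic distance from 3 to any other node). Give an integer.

Distances from 3: 1:1, 2:3, 4:1, 5:2, 6:4, 7:1, 8:2, 9:3.
The largest is 4 (to 6), so the eccentricity of 3 is 4.

4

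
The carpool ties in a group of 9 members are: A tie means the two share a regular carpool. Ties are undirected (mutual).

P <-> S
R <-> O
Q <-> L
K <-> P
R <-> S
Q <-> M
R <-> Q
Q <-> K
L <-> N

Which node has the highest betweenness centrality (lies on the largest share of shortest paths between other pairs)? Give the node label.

Unnormalized betweenness of each node: K:4, L:7, M:0, N:0, O:0, P:1, Q:19, R:11, S:2.
Q has the largest value, 19, making it the main broker — the node through which the most shortest paths run.

Q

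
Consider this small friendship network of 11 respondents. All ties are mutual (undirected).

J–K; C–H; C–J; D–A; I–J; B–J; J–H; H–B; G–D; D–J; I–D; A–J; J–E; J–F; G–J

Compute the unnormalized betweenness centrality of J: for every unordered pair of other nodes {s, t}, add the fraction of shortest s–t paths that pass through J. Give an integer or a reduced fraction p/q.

Pairs whose geodesics pass through J — G–I: 1/2; G–C: 1; G–B: 1; G–A: 1/2; G–K: 1; G–F: 1; G–H: 1; G–E: 1; I–C: 1; I–B: 1; I–A: 1/2; I–K: 1; I–F: 1; I–H: 1 … (+26 more pairs).
All other pairs contribute 0.
Summing the contributions gives betweenness(J) = 38.

38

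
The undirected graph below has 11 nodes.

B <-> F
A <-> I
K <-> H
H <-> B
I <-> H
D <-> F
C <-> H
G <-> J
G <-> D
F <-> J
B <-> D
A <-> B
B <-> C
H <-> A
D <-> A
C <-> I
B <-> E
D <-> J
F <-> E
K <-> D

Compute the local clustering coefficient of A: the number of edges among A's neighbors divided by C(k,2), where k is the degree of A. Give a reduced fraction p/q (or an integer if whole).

1/2

A's neighbors: B, D, H, and I (k = 4).
Possible neighbor pairs: C(4,2) = 6. Edges among them: B–D, B–H, H–I → e = 3.
Clustering(A) = 3/6 = 1/2.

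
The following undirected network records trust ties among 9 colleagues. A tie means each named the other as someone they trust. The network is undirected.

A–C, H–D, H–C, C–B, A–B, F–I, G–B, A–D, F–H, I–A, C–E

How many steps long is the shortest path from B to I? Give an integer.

2

One shortest route is B – A – I, which uses 2 edges, and B and I are not directly tied, so nothing shorter exists. So d(B,I) = 2.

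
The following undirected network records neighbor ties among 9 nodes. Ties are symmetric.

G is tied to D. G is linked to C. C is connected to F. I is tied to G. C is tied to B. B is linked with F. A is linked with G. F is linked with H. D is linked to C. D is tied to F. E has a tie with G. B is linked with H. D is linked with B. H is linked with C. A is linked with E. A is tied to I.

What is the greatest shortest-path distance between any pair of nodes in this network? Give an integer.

3

Eccentricity of each node (its greatest distance to any other): A:3, B:3, C:2, D:2, E:3, F:3, G:2, H:3, I:3.
The maximum eccentricity is 3, realized for instance by the pair E–B via E – G – D – B. So the diameter is 3.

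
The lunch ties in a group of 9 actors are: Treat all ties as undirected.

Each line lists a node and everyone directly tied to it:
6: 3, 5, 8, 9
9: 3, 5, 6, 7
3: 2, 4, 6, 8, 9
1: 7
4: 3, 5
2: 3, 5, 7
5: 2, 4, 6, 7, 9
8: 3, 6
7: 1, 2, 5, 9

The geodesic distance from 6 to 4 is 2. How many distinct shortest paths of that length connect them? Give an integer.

2

The shortest distance is 2. The length-2 paths are: 6–3–4; 6–5–4.
That gives 2 distinct shortest paths.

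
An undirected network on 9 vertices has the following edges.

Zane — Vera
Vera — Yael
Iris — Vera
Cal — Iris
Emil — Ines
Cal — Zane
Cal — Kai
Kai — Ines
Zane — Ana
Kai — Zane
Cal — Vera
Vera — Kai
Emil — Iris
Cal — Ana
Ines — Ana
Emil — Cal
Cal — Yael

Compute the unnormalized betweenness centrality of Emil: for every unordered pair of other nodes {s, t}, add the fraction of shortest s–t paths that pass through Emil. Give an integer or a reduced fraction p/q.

Pairs whose geodesics pass through Emil — Yael–Ines: 1/4; Iris–Ines: 1; Cal–Ines: 1/3.
All other pairs contribute 0.
Summing the contributions gives betweenness(Emil) = 19/12.

19/12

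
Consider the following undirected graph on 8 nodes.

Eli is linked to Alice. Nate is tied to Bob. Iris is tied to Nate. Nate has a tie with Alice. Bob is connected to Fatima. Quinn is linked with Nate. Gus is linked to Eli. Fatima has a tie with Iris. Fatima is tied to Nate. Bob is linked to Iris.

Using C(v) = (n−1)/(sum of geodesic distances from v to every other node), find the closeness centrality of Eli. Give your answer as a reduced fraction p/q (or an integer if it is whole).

Distances from Eli: Alice:1, Bob:3, Fatima:3, Gus:1, Iris:3, Nate:2, Quinn:3. Sum = 16.
n = 8, so closeness = 7/16.

7/16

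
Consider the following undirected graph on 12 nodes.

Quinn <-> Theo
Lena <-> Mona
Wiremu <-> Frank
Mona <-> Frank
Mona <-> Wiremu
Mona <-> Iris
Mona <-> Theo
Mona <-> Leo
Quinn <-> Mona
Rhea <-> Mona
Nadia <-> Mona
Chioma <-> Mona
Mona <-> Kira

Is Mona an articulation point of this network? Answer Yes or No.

Yes

Removing Mona leaves {Quinn and Theo} with no path to {Nadia}, so the network splits into 9 components. Mona is a cut vertex.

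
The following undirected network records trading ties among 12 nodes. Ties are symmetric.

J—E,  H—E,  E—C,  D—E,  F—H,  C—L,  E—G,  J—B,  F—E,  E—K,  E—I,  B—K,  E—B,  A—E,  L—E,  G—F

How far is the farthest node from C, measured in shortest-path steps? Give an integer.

Distances from C: A:2, B:2, D:2, E:1, F:2, G:2, H:2, I:2, J:2, K:2, L:1.
The largest is 2 (to B, A, F, J, H, K, G, I, and D), so the eccentricity of C is 2.

2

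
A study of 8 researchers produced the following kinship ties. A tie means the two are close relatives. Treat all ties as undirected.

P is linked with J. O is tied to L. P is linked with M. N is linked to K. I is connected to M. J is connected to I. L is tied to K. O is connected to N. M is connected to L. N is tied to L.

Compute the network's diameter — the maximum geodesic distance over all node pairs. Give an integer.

4

Eccentricity of each node (its greatest distance to any other): I:3, J:4, K:4, L:3, M:2, N:4, O:4, P:3.
The maximum eccentricity is 4, realized for instance by the pair N–J via N – L – M – P – J. So the diameter is 4.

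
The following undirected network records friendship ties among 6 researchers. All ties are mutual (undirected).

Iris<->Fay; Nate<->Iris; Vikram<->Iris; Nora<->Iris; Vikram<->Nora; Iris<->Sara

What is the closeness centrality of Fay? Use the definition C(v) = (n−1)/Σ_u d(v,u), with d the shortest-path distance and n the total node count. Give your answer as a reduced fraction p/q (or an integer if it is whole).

Distances from Fay: Iris:1, Nate:2, Nora:2, Sara:2, Vikram:2. Sum = 9.
n = 6, so closeness = 5/9.

5/9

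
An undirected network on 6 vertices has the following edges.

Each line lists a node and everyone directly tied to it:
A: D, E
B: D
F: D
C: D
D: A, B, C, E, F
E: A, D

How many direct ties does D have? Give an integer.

D is directly tied to A, B, C, E, and F. That is 5 neighbors, so the degree of D is 5.

5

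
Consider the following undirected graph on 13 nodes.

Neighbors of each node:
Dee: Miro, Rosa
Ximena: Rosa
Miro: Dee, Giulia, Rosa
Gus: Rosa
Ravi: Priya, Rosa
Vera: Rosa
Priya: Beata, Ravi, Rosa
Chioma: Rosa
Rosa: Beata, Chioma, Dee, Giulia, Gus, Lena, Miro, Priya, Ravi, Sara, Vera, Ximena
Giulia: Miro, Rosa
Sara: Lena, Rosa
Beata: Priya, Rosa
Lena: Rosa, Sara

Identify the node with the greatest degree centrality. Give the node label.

Rosa

Degrees — Beata:2, Chioma:1, Dee:2, Giulia:2, Gus:1, Lena:2, Miro:3, Priya:3, Ravi:2, Rosa:12, Sara:2, Vera:1, Ximena:1.
The maximum is 12, attained only by Rosa.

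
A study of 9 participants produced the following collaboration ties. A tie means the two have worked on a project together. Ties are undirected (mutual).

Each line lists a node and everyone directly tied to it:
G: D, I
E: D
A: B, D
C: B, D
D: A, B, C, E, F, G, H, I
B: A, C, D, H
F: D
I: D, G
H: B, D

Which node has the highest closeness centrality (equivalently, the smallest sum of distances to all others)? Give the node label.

Farness (sum of distances to all others) for each node — A:14, B:12, C:14, D:8, E:15, F:15, G:14, H:14, I:14.
The smallest farness is 8, for D, so D has the highest closeness.

D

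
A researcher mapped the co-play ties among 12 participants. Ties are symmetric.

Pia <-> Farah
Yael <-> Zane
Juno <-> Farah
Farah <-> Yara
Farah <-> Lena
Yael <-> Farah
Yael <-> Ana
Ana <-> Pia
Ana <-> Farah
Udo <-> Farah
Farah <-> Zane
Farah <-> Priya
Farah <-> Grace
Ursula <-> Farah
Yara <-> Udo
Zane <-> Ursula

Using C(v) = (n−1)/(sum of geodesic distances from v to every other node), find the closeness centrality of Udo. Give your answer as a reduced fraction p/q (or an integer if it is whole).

Distances from Udo: Ana:2, Farah:1, Grace:2, Juno:2, Lena:2, Pia:2, Priya:2, Ursula:2, Yael:2, Yara:1, Zane:2. Sum = 20.
n = 12, so closeness = 11/20.

11/20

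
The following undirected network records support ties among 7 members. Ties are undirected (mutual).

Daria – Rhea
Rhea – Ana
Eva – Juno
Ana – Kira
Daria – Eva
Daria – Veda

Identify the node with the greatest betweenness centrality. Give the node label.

Daria

Unnormalized betweenness of each node: Ana:5, Daria:11, Eva:5, Juno:0, Kira:0, Rhea:8, Veda:0.
Daria has the largest value, 11, making it the main broker — the node through which the most shortest paths run.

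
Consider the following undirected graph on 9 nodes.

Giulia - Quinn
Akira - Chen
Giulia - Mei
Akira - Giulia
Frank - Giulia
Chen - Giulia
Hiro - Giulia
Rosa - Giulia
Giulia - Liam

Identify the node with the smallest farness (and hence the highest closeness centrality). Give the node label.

Giulia

Farness (sum of distances to all others) for each node — Akira:14, Chen:14, Frank:15, Giulia:8, Hiro:15, Liam:15, Mei:15, Quinn:15, Rosa:15.
The smallest farness is 8, for Giulia, so Giulia has the highest closeness.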